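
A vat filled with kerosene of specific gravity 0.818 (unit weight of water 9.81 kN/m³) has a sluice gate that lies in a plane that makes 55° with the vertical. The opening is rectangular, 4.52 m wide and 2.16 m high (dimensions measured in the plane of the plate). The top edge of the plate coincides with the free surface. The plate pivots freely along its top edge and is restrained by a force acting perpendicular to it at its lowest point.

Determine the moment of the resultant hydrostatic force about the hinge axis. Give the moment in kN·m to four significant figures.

M ≈ 69.89 kN·m

γ = 0.818 × 9.81 = 8.02458 kN/m³.
The plate makes 55° with the vertical, i.e. θ = 90° − 55° = 35° to the horizontal. Measuring y along the incline from the free-surface line, vertical depth h = y·sinθ with sinθ = 0.573576.
The centroid lies 2.16/2 = 1.08 m below the top edge, so y_c = 1.08 m and h_c = 1.08 × 0.573576 = 0.619462 m.
A = 4.52 × 2.16 = 9.7632 m².
Resultant F = γ·h_c·A = 8.02458 × 0.619462 × 9.7632 = 48.5321 kN.
I_c = b·h³/12 = 4.52 × 2.16³/12 = 3.79593 m⁴.
Centre of pressure: y_p = y_c + I_c/(y_c·A) = 1.08 + 3.79593/(1.08 × 9.7632) = 1.08 + 0.36 = 1.44 m along the plane.
The resultant acts 1.08 + 0.36 = 1.44 m (along the plate) below the hinge at the top edge, so the moment about the hinge is M = F × 1.44 = 48.5321 × 1.44 = 69.8862 kN·m.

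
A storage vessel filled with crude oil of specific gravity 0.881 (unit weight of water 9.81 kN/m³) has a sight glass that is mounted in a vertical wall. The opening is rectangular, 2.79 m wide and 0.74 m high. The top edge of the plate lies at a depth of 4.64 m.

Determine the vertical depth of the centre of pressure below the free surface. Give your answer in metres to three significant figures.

γ = 0.881 × 9.81 = 8.64261 kN/m³.
The centroid lies 0.74/2 = 0.37 m below the top edge, so the centroid depth is h_c = 4.64 + 0.37 = 5.01 m.
A = 2.79 × 0.74 = 2.0646 m².
Resultant F = γ·h_c·A = 8.64261 × 5.01 × 2.0646 = 89.3961 kN.
I_c = b·h³/12 = 2.79 × 0.74³/12 = 0.0942146 m⁴.
Centre of pressure: y_p = y_c + I_c/(y_c·A) = 5.01 + 0.0942146/(5.01 × 2.0646) = 5.01 + 0.00910845 = 5.01911 m along the plane.

h_p = 5.02 m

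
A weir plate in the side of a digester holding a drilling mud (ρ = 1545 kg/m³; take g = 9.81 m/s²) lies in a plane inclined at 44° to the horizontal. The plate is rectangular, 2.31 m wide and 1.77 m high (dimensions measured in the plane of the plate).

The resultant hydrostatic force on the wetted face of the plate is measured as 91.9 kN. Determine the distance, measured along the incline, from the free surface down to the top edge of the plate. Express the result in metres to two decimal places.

γ = ρg = 1545 × 9.81 / 1000 = 15.15645 kN/m³.
A = 2.31 × 1.77 = 4.0887 m².
From F = γ·h_c·A, the centroid depth is h_c = 91.9/(15.15645 × 4.0887) = 1.48297 m.
Let θ = 44° be the plate's angle to the horizontal; measure y along the incline from where the plane meets the free surface. Vertical depth h = y·sinθ with sinθ = 0.694658.
Along the incline, y_c = h_c/sinθ = 1.48297/0.694658 = 2.13482 m.
The centroid lies 1.77/2 = 0.885 m below the top edge, so the top edge sits at y_top = 2.13482 − 0.885 = 1.24982 m along the incline.

y_top ≈ 1.25 m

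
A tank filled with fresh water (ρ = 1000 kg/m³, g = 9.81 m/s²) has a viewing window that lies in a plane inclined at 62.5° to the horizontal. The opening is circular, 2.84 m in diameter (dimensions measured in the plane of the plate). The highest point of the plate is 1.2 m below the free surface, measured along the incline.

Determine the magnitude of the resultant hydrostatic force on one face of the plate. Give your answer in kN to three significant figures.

γ = ρg = 1000 × 9.81 = 9810 N/m³ = 9.81 kN/m³.
Let θ = 62.5° be the plate's angle to the horizontal; measure y along the incline from where the plane meets the free surface. Vertical depth h = y·sinθ with sinθ = 0.887011.
The centroid is at the centre, 1.42 m below the top of the plate, so y_c = 1.2 + 1.42 = 2.62 m and h_c = 2.62 × 0.887011 = 2.32397 m.
A = π(1.42)² = 6.33471 m².
Resultant F = γ·h_c·A = 9.81 × 2.32397 × 6.33471 = 144.42 kN.

F ≈ 144 kN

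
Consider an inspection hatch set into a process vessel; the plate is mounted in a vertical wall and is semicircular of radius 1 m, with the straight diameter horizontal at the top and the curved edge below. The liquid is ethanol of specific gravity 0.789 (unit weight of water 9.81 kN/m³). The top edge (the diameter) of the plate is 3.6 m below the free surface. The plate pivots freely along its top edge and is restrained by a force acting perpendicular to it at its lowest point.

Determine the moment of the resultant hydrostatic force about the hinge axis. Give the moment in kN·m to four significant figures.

M ≈ 21.62 kN·m

γ = 0.789 × 9.81 = 7.74009 kN/m³.
The centroid of a semicircle lies 4r/(3π) = 0.424413 m from the diameter, here below the top edge, so the centroid depth is h_c = 3.6 + 0.424413 = 4.02441 m.
A = πr²/2 = π × 1²/2 = 1.5708 m².
Resultant F = γ·h_c·A = 7.74009 × 4.02441 × 1.5708 = 48.9293 kN.
I_c = (π/8 − 8/(9π))·r⁴ = 0.109757 × 1⁴ = 0.109757 m⁴.
Centre of pressure: y_p = y_c + I_c/(y_c·A) = 4.02441 + 0.109757/(4.02441 × 1.5708) = 4.02441 + 0.0173624 = 4.04177 m along the plane.
The resultant acts 0.424413 + 0.0173624 = 0.441775 m (along the plate) below the hinge at the top edge, so the moment about the hinge is M = F × 0.441775 = 48.9293 × 0.441775 = 21.6157 kN·m.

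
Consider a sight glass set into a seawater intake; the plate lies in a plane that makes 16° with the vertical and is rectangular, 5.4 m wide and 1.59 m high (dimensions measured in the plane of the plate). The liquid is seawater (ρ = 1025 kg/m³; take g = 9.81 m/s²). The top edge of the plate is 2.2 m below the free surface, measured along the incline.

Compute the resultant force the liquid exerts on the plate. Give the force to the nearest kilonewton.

γ = ρg = 1025 × 9.81 / 1000 = 10.05525 kN/m³.
The plate makes 16° with the vertical, i.e. θ = 90° − 16° = 74° to the horizontal. Measuring y along the incline from the free-surface line, vertical depth h = y·sinθ with sinθ = 0.961262.
The centroid lies 1.59/2 = 0.795 m below the top edge, so y_c = 2.2 + 0.795 = 2.995 m and h_c = 2.995 × 0.961262 = 2.87898 m.
A = 5.4 × 1.59 = 8.586 m².
Resultant F = γ·h_c·A = 10.05525 × 2.87898 × 8.586 = 248.555 kN.

F ≈ 249 kN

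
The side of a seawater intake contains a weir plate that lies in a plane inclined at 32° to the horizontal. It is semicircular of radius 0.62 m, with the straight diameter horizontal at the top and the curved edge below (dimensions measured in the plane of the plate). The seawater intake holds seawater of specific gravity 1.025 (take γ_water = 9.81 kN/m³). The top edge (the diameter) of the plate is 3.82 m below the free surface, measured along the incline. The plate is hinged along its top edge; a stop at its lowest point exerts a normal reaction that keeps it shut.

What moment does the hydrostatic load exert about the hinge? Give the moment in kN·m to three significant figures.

γ = 1.025 × 9.81 = 10.05525 kN/m³.
Let θ = 32° be the plate's angle to the horizontal; measure y along the incline from where the plane meets the free surface. Vertical depth h = y·sinθ with sinθ = 0.529919.
The centroid of a semicircle lies 4r/(3π) = 0.263136 m from the diameter, here below the top edge, so y_c = 3.82 + 0.263136 = 4.08314 m and h_c = 4.08314 × 0.529919 = 2.16373 m.
A = πr²/2 = π × 0.62²/2 = 0.603814 m².
Resultant F = γ·h_c·A = 10.05525 × 2.16373 × 0.603814 = 13.1371 kN.
I_c = (π/8 − 8/(9π))·r⁴ = 0.109757 × 0.62⁴ = 0.0162181 m⁴.
Centre of pressure: y_p = y_c + I_c/(y_c·A) = 4.08314 + 0.0162181/(4.08314 × 0.603814) = 4.08314 + 0.00657813 = 4.08972 m along the plane.
The resultant acts 0.263136 + 0.00657813 = 0.269714 m (along the plate) below the hinge at the top edge, so the moment about the hinge is M = F × 0.269714 = 13.1371 × 0.269714 = 3.54326 kN·m.

M ≈ 3.54 kN·m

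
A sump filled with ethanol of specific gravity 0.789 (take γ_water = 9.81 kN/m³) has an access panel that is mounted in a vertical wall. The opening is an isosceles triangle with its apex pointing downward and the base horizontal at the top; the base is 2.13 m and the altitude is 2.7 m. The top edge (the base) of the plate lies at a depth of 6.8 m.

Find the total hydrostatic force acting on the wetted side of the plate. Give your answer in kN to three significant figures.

F ≈ 171 kN

γ = 0.789 × 9.81 = 7.74009 kN/m³.
With the apex down, the centroid sits h/3 = 2.7/3 = 0.9 m below the base (the top edge), so the centroid depth is h_c = 6.8 + 0.9 = 7.7 m.
A = ½ × 2.13 × 2.7 = 2.8755 m².
Resultant F = γ·h_c·A = 7.74009 × 7.7 × 2.8755 = 171.376 kN.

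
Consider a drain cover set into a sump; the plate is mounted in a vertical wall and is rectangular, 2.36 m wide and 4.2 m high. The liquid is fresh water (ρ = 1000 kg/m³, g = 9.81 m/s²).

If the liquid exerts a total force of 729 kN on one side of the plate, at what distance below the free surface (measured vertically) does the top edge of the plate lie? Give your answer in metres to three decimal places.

d_top ≈ 5.397 m

γ = ρg = 1000 × 9.81 = 9810 N/m³ = 9.81 kN/m³.
A = 2.36 × 4.2 = 9.912 m².
From F = γ·h_c·A, the centroid depth is h_c = 729/(9.81 × 9.912) = 7.49717 m.
The centroid lies 4.2/2 = 2.1 m below the top edge, so the top edge sits at h_top = 7.49717 − 2.1 = 5.39717 m below the surface.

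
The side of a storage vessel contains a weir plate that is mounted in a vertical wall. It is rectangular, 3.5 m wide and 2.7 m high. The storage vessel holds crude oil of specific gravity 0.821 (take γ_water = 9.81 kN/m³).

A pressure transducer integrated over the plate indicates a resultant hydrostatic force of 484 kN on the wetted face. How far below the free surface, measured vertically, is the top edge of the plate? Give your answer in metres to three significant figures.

γ = 0.821 × 9.81 = 8.05401 kN/m³.
A = 3.5 × 2.7 = 9.45 m².
From F = γ·h_c·A, the centroid depth is h_c = 484/(8.05401 × 9.45) = 6.35918 m.
The centroid lies 2.7/2 = 1.35 m below the top edge, so the top edge sits at h_top = 6.35918 − 1.35 = 5.00918 m below the surface.

d_top ≈ 5.01 m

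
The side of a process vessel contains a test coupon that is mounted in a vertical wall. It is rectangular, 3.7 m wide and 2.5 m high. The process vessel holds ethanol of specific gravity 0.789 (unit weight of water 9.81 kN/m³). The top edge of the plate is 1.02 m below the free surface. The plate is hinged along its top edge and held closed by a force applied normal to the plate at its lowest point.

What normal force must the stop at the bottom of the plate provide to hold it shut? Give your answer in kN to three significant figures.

γ = 0.789 × 9.81 = 7.74009 kN/m³.
The centroid lies 2.5/2 = 1.25 m below the top edge, so the centroid depth is h_c = 1.02 + 1.25 = 2.27 m.
A = 3.7 × 2.5 = 9.25 m².
Resultant F = γ·h_c·A = 7.74009 × 2.27 × 9.25 = 162.523 kN.
I_c = b·h³/12 = 3.7 × 2.5³/12 = 4.81771 m⁴.
Centre of pressure: y_p = y_c + I_c/(y_c·A) = 2.27 + 4.81771/(2.27 × 9.25) = 2.27 + 0.229442 = 2.49944 m along the plane.
The resultant acts 1.25 + 0.229442 = 1.47944 m (along the plate) below the hinge at the top edge, so the moment about the hinge is M = F × 1.47944 = 162.523 × 1.47944 = 240.443 kN·m.
A normal force at the bottom, 2.5 m from the hinge, must supply this moment: P = 240.443/2.5 = 96.1772 kN.

P ≈ 96.2 kN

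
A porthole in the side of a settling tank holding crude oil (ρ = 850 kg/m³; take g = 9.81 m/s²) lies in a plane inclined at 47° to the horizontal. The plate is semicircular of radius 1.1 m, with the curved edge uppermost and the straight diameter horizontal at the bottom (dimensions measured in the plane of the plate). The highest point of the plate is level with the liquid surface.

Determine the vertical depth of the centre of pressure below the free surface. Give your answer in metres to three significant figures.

h_p = 0.561 m

γ = ρg = 850 × 9.81 / 1000 = 8.3385 kN/m³.
Let θ = 47° be the plate's angle to the horizontal; measure y along the incline from where the plane meets the free surface. Vertical depth h = y·sinθ with sinθ = 0.731354.
The centroid lies 4r/(3π) = 0.466854 m above the diameter, so r − 4r/(3π) = 1.1 − 0.466854 = 0.633146 m below the topmost point, so y_c = 0.633146 m and h_c = 0.633146 × 0.731354 = 0.463054 m.
A = πr²/2 = π × 1.1²/2 = 1.90066 m².
Resultant F = γ·h_c·A = 8.3385 × 0.463054 × 1.90066 = 7.33878 kN.
I_c = (π/8 − 8/(9π))·r⁴ = 0.109757 × 1.1⁴ = 0.160695 m⁴.
Centre of pressure: y_p = y_c + I_c/(y_c·A) = 0.633146 + 0.160695/(0.633146 × 1.90066) = 0.633146 + 0.133535 = 0.766681 m along the plane.
Vertically, h_p = y_p·sinθ = 0.766681 × 0.731354 = 0.560715 m.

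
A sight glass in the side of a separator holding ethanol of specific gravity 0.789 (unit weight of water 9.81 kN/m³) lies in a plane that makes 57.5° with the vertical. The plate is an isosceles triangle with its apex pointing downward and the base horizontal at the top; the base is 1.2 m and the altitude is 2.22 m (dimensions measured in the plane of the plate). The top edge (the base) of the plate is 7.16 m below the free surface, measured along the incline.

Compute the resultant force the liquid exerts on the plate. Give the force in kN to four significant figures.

γ = 0.789 × 9.81 = 7.74009 kN/m³.
The plate makes 57.5° with the vertical, i.e. θ = 90° − 57.5° = 32.5° to the horizontal. Measuring y along the incline from the free-surface line, vertical depth h = y·sinθ with sinθ = 0.537300.
With the apex down, the centroid sits h/3 = 2.22/3 = 0.74 m below the base (the top edge), so y_c = 7.16 + 0.74 = 7.9 m and h_c = 7.9 × 0.537300 = 4.24467 m.
A = ½ × 1.2 × 2.22 = 1.332 m².
Resultant F = γ·h_c·A = 7.74009 × 4.24467 × 1.332 = 43.7617 kN.

F ≈ 43.76 kN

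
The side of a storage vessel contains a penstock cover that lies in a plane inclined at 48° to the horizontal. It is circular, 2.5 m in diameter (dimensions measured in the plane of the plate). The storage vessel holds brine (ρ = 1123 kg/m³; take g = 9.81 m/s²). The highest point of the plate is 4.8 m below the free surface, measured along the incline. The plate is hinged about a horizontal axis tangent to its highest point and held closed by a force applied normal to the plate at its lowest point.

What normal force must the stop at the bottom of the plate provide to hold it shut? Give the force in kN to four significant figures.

P ≈ 127.8 kN

γ = ρg = 1123 × 9.81 / 1000 = 11.01663 kN/m³.
Let θ = 48° be the plate's angle to the horizontal; measure y along the incline from where the plane meets the free surface. Vertical depth h = y·sinθ with sinθ = 0.743145.
The centroid is at the centre, 1.25 m below the top of the plate, so y_c = 4.8 + 1.25 = 6.05 m and h_c = 6.05 × 0.743145 = 4.49603 m.
A = π(1.25)² = 4.90874 m².
Resultant F = γ·h_c·A = 11.01663 × 4.49603 × 4.90874 = 243.135 kN.
I_c = πr⁴/4 = π × 1.25⁴/4 = 1.91748 m⁴.
Centre of pressure: y_p = y_c + I_c/(y_c·A) = 6.05 + 1.91748/(6.05 × 4.90874) = 6.05 + 0.0645662 = 6.11457 m along the plane.
The resultant acts 1.25 + 0.0645662 = 1.31457 m (along the plate) below the hinge at the top edge, so the moment about the hinge is M = F × 1.31457 = 243.135 × 1.31457 = 319.618 kN·m.
A normal force at the bottom, 2.5 m from the hinge, must supply this moment: P = 319.618/2.5 = 127.847 kN.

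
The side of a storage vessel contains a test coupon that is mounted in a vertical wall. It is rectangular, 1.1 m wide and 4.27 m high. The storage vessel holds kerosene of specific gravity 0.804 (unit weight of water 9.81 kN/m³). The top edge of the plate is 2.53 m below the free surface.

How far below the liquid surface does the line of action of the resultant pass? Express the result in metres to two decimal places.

h_p = 4.99 m

γ = 0.804 × 9.81 = 7.88724 kN/m³.
The centroid lies 4.27/2 = 2.135 m below the top edge, so the centroid depth is h_c = 2.53 + 2.135 = 4.665 m.
A = 1.1 × 4.27 = 4.697 m².
Resultant F = γ·h_c·A = 7.88724 × 4.665 × 4.697 = 172.821 kN.
I_c = b·h³/12 = 1.1 × 4.27³/12 = 7.13666 m⁴.
Centre of pressure: y_p = y_c + I_c/(y_c·A) = 4.665 + 7.13666/(4.665 × 4.697) = 4.665 + 0.325704 = 4.9907 m along the plane.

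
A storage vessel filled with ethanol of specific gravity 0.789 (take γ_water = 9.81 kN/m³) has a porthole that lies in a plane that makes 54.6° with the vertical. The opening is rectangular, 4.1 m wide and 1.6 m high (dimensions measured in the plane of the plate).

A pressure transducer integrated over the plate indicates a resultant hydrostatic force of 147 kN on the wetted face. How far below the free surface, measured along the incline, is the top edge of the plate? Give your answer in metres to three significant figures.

γ = 0.789 × 9.81 = 7.74009 kN/m³.
A = 4.1 × 1.6 = 6.56 m².
From F = γ·h_c·A, the centroid depth is h_c = 147/(7.74009 × 6.56) = 2.89513 m.
The plate makes 54.6° with the vertical, i.e. θ = 90° − 54.6° = 35.4° to the horizontal. Measuring y along the incline from the free-surface line, vertical depth h = y·sinθ with sinθ = 0.579281.
Along the incline, y_c = h_c/sinθ = 2.89513/0.579281 = 4.9978 m.
The centroid lies 1.6/2 = 0.8 m below the top edge, so the top edge sits at y_top = 4.9978 − 0.8 = 4.1978 m along the incline.

y_top ≈ 4.20 m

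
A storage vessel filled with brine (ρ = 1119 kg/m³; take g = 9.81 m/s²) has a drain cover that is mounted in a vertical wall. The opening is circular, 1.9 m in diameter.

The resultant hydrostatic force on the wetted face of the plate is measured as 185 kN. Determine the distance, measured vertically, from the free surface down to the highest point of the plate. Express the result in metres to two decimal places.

γ = ρg = 1119 × 9.81 / 1000 = 10.97739 kN/m³.
A = π(0.95)² = 2.83529 m².
From F = γ·h_c·A, the centroid depth is h_c = 185/(10.97739 × 2.83529) = 5.94395 m.
The centroid is at the centre, 0.95 m below the top of the plate, so the highest point sits at h_top = 5.94395 − 0.95 = 4.99395 m below the surface.

d_top ≈ 4.99 m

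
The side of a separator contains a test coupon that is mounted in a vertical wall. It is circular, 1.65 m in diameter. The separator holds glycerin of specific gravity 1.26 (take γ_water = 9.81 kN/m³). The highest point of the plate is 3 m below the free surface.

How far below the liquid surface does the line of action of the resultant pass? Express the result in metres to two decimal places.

γ = 1.26 × 9.81 = 12.3606 kN/m³.
The centroid is at the centre, 0.825 m below the top of the plate, so the centroid depth is h_c = 3 + 0.825 = 3.825 m.
A = π(0.825)² = 2.13825 m².
Resultant F = γ·h_c·A = 12.3606 × 3.825 × 2.13825 = 101.095 kN.
I_c = πr⁴/4 = π × 0.825⁴/4 = 0.363836 m⁴.
Centre of pressure: y_p = y_c + I_c/(y_c·A) = 3.825 + 0.363836/(3.825 × 2.13825) = 3.825 + 0.0444852 = 3.86949 m along the plane.

h_p = 3.87 m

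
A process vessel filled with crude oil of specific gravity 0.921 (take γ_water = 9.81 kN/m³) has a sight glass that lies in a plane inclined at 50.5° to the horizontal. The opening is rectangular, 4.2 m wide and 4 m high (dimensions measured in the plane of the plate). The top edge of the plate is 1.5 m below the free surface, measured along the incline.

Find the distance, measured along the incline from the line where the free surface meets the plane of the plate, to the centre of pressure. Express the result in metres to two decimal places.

γ = 0.921 × 9.81 = 9.03501 kN/m³.
Let θ = 50.5° be the plate's angle to the horizontal; measure y along the incline from where the plane meets the free surface. Vertical depth h = y·sinθ with sinθ = 0.771625.
The centroid lies 4/2 = 2 m below the top edge, so y_c = 1.5 + 2 = 3.5 m and h_c = 3.5 × 0.771625 = 2.70069 m.
A = 4.2 × 4 = 16.8 m².
Resultant F = γ·h_c·A = 9.03501 × 2.70069 × 16.8 = 409.933 kN.
I_c = b·h³/12 = 4.2 × 4³/12 = 22.4 m⁴.
Centre of pressure: y_p = y_c + I_c/(y_c·A) = 3.5 + 22.4/(3.5 × 16.8) = 3.5 + 0.380952 = 3.88095 m along the plane.

y_p = 3.88 m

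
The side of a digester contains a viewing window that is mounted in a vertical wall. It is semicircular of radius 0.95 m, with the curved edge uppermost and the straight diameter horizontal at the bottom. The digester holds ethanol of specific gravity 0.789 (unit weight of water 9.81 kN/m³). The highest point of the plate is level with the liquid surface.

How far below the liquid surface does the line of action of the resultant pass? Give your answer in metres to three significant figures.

h_p = 0.662 m

γ = 0.789 × 9.81 = 7.74009 kN/m³.
The centroid lies 4r/(3π) = 0.403193 m above the diameter, so r − 4r/(3π) = 0.95 − 0.403193 = 0.546807 m below the topmost point, so the centroid depth is h_c = 0.546807 m.
A = πr²/2 = π × 0.95²/2 = 1.41764 m².
Resultant F = γ·h_c·A = 7.74009 × 0.546807 × 1.41764 = 5.99993 kN.
I_c = (π/8 − 8/(9π))·r⁴ = 0.109757 × 0.95⁴ = 0.0893978 m⁴.
Centre of pressure: y_p = y_c + I_c/(y_c·A) = 0.546807 + 0.0893978/(0.546807 × 1.41764) = 0.546807 + 0.115326 = 0.662133 m along the plane.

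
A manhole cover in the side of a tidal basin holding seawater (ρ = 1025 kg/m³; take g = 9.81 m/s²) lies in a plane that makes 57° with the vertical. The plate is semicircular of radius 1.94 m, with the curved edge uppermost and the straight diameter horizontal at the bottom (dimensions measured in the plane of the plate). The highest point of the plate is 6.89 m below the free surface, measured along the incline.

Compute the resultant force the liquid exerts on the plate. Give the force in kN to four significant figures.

γ = ρg = 1025 × 9.81 / 1000 = 10.05525 kN/m³.
The plate makes 57° with the vertical, i.e. θ = 90° − 57° = 33° to the horizontal. Measuring y along the incline from the free-surface line, vertical depth h = y·sinθ with sinθ = 0.544639.
The centroid lies 4r/(3π) = 0.823362 m above the diameter, so r − 4r/(3π) = 1.94 − 0.823362 = 1.11664 m below the topmost point, so y_c = 6.89 + 1.11664 = 8.00664 m and h_c = 8.00664 × 0.544639 = 4.36073 m.
A = πr²/2 = π × 1.94²/2 = 5.91185 m².
Resultant F = γ·h_c·A = 10.05525 × 4.36073 × 5.91185 = 259.224 kN.

F ≈ 259.2 kN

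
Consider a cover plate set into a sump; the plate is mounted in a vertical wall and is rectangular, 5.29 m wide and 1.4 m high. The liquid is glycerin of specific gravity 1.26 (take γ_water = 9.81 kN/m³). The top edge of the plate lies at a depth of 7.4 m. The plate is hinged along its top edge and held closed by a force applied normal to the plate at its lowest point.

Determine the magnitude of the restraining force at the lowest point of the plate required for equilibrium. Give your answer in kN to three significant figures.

P ≈ 381 kN

γ = 1.26 × 9.81 = 12.3606 kN/m³.
The centroid lies 1.4/2 = 0.7 m below the top edge, so the centroid depth is h_c = 7.4 + 0.7 = 8.1 m.
A = 5.29 × 1.4 = 7.406 m².
Resultant F = γ·h_c·A = 12.3606 × 8.1 × 7.406 = 741.495 kN.
I_c = b·h³/12 = 5.29 × 1.4³/12 = 1.20965 m⁴.
Centre of pressure: y_p = y_c + I_c/(y_c·A) = 8.1 + 1.20965/(8.1 × 7.406) = 8.1 + 0.0201647 = 8.12016 m along the plane.
The resultant acts 0.7 + 0.0201647 = 0.720165 m (along the plate) below the hinge at the top edge, so the moment about the hinge is M = F × 0.720165 = 741.495 × 0.720165 = 533.999 kN·m.
A normal force at the bottom, 1.4 m from the hinge, must supply this moment: P = 533.999/1.4 = 381.428 kN.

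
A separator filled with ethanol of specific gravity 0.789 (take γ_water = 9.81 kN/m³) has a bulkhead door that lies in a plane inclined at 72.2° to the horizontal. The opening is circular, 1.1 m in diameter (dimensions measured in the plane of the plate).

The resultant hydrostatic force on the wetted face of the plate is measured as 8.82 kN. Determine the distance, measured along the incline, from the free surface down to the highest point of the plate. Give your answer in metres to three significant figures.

y_top ≈ 0.709 m

γ = 0.789 × 9.81 = 7.74009 kN/m³.
A = π(0.55)² = 0.950332 m².
From F = γ·h_c·A, the centroid depth is h_c = 8.82/(7.74009 × 0.950332) = 1.19908 m.
Let θ = 72.2° be the plate's angle to the horizontal; measure y along the incline from where the plane meets the free surface. Vertical depth h = y·sinθ with sinθ = 0.952129.
Along the incline, y_c = h_c/sinθ = 1.19908/0.952129 = 1.25937 m.
The centroid is at the centre, 0.55 m below the top of the plate, so the highest point sits at y_top = 1.25937 − 0.55 = 0.70937 m along the incline.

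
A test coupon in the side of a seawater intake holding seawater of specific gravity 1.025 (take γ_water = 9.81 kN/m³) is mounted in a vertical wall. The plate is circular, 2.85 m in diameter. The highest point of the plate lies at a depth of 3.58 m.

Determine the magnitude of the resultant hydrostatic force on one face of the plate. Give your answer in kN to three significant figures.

γ = 1.025 × 9.81 = 10.05525 kN/m³.
The centroid is at the centre, 1.425 m below the top of the plate, so the centroid depth is h_c = 3.58 + 1.425 = 5.005 m.
A = π(1.425)² = 6.3794 m².
Resultant F = γ·h_c·A = 10.05525 × 5.005 × 6.3794 = 321.053 kN.

F ≈ 321 kN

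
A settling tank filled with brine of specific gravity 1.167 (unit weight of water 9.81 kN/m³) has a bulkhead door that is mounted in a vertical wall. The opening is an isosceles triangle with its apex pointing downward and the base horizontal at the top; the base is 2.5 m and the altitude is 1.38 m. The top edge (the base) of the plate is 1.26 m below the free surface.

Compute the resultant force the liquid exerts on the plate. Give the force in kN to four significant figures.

F ≈ 33.97 kN

γ = 1.167 × 9.81 = 11.44827 kN/m³.
With the apex down, the centroid sits h/3 = 1.38/3 = 0.46 m below the base (the top edge), so the centroid depth is h_c = 1.26 + 0.46 = 1.72 m.
A = ½ × 2.5 × 1.38 = 1.725 m².
Resultant F = γ·h_c·A = 11.44827 × 1.72 × 1.725 = 33.967 kN.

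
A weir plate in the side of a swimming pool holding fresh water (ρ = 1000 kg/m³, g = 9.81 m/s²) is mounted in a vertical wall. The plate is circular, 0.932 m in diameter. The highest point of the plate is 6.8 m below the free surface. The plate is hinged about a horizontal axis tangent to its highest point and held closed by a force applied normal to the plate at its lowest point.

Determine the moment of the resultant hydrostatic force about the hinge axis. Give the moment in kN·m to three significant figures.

γ = ρg = 1000 × 9.81 = 9810 N/m³ = 9.81 kN/m³.
The centroid is at the centre, 0.466 m below the top of the plate, so the centroid depth is h_c = 6.8 + 0.466 = 7.266 m.
A = π(0.466)² = 0.682216 m².
Resultant F = γ·h_c·A = 9.81 × 7.266 × 0.682216 = 48.628 kN.
I_c = πr⁴/4 = π × 0.466⁴/4 = 0.0370368 m⁴.
Centre of pressure: y_p = y_c + I_c/(y_c·A) = 7.266 + 0.0370368/(7.266 × 0.682216) = 7.266 + 0.00747164 = 7.27347 m along the plane.
The resultant acts 0.466 + 0.00747164 = 0.473472 m (along the plate) below the hinge at the top edge, so the moment about the hinge is M = F × 0.473472 = 48.628 × 0.473472 = 23.024 kN·m.

M ≈ 23.0 kN·m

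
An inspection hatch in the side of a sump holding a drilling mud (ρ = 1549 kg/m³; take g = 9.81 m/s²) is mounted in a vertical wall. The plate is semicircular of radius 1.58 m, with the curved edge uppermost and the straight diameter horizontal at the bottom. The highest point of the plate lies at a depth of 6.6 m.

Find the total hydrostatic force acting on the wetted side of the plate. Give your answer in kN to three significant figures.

F ≈ 447 kN

γ = ρg = 1549 × 9.81 / 1000 = 15.19569 kN/m³.
The centroid lies 4r/(3π) = 0.670573 m above the diameter, so r − 4r/(3π) = 1.58 − 0.670573 = 0.909427 m below the topmost point, so the centroid depth is h_c = 6.6 + 0.909427 = 7.50943 m.
A = πr²/2 = π × 1.58²/2 = 3.92134 m².
Resultant F = γ·h_c·A = 15.19569 × 7.50943 × 3.92134 = 447.468 kN.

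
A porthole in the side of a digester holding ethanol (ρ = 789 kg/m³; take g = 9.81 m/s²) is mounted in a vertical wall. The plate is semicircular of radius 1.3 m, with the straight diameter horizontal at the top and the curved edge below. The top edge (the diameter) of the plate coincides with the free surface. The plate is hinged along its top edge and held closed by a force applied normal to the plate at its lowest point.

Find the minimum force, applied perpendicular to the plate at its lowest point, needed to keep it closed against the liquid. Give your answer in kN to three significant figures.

γ = ρg = 789 × 9.81 / 1000 = 7.74009 kN/m³.
The centroid of a semicircle lies 4r/(3π) = 0.551737 m from the diameter, here below the top edge, so the centroid depth is h_c = 0.551737 m.
A = πr²/2 = π × 1.3²/2 = 2.65465 m².
Resultant F = γ·h_c·A = 7.74009 × 0.551737 × 2.65465 = 11.3367 kN.
I_c = (π/8 − 8/(9π))·r⁴ = 0.109757 × 1.3⁴ = 0.313477 m⁴.
Centre of pressure: y_p = y_c + I_c/(y_c·A) = 0.551737 + 0.313477/(0.551737 × 2.65465) = 0.551737 + 0.214026 = 0.765763 m along the plane.
The resultant acts 0.551737 + 0.214026 = 0.765763 m (along the plate) below the hinge at the top edge, so the moment about the hinge is M = F × 0.765763 = 11.3367 × 0.765763 = 8.68123 kN·m.
A normal force at the bottom, 1.3 m from the hinge, must supply this moment: P = 8.68123/1.3 = 6.67787 kN.

P ≈ 6.68 kN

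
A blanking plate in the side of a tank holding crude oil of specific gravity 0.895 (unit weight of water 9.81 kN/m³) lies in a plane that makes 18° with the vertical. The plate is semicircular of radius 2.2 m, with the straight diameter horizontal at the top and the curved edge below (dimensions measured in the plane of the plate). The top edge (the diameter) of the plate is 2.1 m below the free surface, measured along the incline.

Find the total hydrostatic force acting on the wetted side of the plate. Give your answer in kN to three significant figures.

F ≈ 193 kN

γ = 0.895 × 9.81 = 8.77995 kN/m³.
The plate makes 18° with the vertical, i.e. θ = 90° − 18° = 72° to the horizontal. Measuring y along the incline from the free-surface line, vertical depth h = y·sinθ with sinθ = 0.951057.
The centroid of a semicircle lies 4r/(3π) = 0.933709 m from the diameter, here below the top edge, so y_c = 2.1 + 0.933709 = 3.03371 m and h_c = 3.03371 × 0.951057 = 2.88523 m.
A = πr²/2 = π × 2.2²/2 = 7.60265 m².
Resultant F = γ·h_c·A = 8.77995 × 2.88523 × 7.60265 = 192.592 kN.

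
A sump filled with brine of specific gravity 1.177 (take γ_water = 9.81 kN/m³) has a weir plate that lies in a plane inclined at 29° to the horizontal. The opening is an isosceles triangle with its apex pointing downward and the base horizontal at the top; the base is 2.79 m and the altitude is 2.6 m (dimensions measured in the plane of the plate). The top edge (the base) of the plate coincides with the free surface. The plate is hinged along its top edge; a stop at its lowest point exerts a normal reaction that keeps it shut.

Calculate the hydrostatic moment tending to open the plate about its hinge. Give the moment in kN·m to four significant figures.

M ≈ 22.87 kN·m

γ = 1.177 × 9.81 = 11.54637 kN/m³.
Let θ = 29° be the plate's angle to the horizontal; measure y along the incline from where the plane meets the free surface. Vertical depth h = y·sinθ with sinθ = 0.484810.
With the apex down, the centroid sits h/3 = 2.6/3 = 0.866667 m below the base (the top edge), so y_c = 0.866667 m and h_c = 0.866667 × 0.484810 = 0.420169 m.
A = ½ × 2.79 × 2.6 = 3.627 m².
Resultant F = γ·h_c·A = 11.54637 × 0.420169 × 3.627 = 17.5961 kN.
I_c = b·h³/36 = 2.79 × 2.6³/36 = 1.36214 m⁴.
Centre of pressure: y_p = y_c + I_c/(y_c·A) = 0.866667 + 1.36214/(0.866667 × 3.627) = 0.866667 + 0.433333 = 1.3 m along the plane.
The resultant acts 0.866667 + 0.433333 = 1.3 m (along the plate) below the hinge at the top edge, so the moment about the hinge is M = F × 1.3 = 17.5961 × 1.3 = 22.8749 kN·m.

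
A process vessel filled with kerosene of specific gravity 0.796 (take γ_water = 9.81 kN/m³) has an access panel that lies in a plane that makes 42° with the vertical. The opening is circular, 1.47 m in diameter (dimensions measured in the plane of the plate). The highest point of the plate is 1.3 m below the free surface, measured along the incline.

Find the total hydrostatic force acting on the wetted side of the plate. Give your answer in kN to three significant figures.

F ≈ 20.0 kN

γ = 0.796 × 9.81 = 7.80876 kN/m³.
The plate makes 42° with the vertical, i.e. θ = 90° − 42° = 48° to the horizontal. Measuring y along the incline from the free-surface line, vertical depth h = y·sinθ with sinθ = 0.743145.
The centroid is at the centre, 0.735 m below the top of the plate, so y_c = 1.3 + 0.735 = 2.035 m and h_c = 2.035 × 0.743145 = 1.5123 m.
A = π(0.735)² = 1.69717 m².
Resultant F = γ·h_c·A = 7.80876 × 1.5123 × 1.69717 = 20.0422 kN.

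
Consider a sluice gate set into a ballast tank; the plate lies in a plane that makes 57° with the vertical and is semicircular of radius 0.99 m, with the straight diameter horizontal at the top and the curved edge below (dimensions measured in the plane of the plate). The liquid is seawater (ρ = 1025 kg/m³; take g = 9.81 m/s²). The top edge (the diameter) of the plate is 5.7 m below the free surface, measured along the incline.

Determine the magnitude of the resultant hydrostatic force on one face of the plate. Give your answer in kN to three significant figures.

γ = ρg = 1025 × 9.81 / 1000 = 10.05525 kN/m³.
The plate makes 57° with the vertical, i.e. θ = 90° − 57° = 33° to the horizontal. Measuring y along the incline from the free-surface line, vertical depth h = y·sinθ with sinθ = 0.544639.
The centroid of a semicircle lies 4r/(3π) = 0.420169 m from the diameter, here below the top edge, so y_c = 5.7 + 0.420169 = 6.12017 m and h_c = 6.12017 × 0.544639 = 3.33328 m.
A = πr²/2 = π × 0.99²/2 = 1.53954 m².
Resultant F = γ·h_c·A = 10.05525 × 3.33328 × 1.53954 = 51.6007 kN.

F ≈ 51.6 kN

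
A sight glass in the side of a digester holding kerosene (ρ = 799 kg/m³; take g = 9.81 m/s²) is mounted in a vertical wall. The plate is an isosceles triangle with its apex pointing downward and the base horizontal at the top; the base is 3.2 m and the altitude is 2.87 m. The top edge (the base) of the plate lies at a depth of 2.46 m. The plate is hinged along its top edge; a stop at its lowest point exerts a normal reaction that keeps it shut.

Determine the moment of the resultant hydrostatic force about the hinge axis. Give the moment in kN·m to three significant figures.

γ = ρg = 799 × 9.81 / 1000 = 7.83819 kN/m³.
With the apex down, the centroid sits h/3 = 2.87/3 = 0.956667 m below the base (the top edge), so the centroid depth is h_c = 2.46 + 0.956667 = 3.41667 m.
A = ½ × 3.2 × 2.87 = 4.592 m².
Resultant F = γ·h_c·A = 7.83819 × 3.41667 × 4.592 = 122.976 kN.
I_c = b·h³/36 = 3.2 × 2.87³/36 = 2.10132 m⁴.
Centre of pressure: y_p = y_c + I_c/(y_c·A) = 3.41667 + 2.10132/(3.41667 × 4.592) = 3.41667 + 0.133933 = 3.5506 m along the plane.
The resultant acts 0.956667 + 0.133933 = 1.0906 m (along the plate) below the hinge at the top edge, so the moment about the hinge is M = F × 1.0906 = 122.976 × 1.0906 = 134.118 kN·m.

M ≈ 134 kN·m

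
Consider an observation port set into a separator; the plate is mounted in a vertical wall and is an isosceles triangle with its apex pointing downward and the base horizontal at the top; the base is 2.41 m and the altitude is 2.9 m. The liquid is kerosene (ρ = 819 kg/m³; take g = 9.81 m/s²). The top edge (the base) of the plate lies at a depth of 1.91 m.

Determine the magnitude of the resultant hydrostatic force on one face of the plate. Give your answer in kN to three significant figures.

γ = ρg = 819 × 9.81 / 1000 = 8.03439 kN/m³.
With the apex down, the centroid sits h/3 = 2.9/3 = 0.966667 m below the base (the top edge), so the centroid depth is h_c = 1.91 + 0.966667 = 2.87667 m.
A = ½ × 2.41 × 2.9 = 3.4945 m².
Resultant F = γ·h_c·A = 8.03439 × 2.87667 × 3.4945 = 80.7659 kN.

F ≈ 80.8 kN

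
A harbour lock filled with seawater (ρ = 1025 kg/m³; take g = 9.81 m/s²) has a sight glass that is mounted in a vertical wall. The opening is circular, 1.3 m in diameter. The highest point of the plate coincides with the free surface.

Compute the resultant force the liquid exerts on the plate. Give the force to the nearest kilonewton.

F ≈ 9 kN

γ = ρg = 1025 × 9.81 / 1000 = 10.05525 kN/m³.
The centroid is at the centre, 0.65 m below the top of the plate, so the centroid depth is h_c = 0.65 m.
A = π(0.65)² = 1.32732 m².
Resultant F = γ·h_c·A = 10.05525 × 0.65 × 1.32732 = 8.67525 kN.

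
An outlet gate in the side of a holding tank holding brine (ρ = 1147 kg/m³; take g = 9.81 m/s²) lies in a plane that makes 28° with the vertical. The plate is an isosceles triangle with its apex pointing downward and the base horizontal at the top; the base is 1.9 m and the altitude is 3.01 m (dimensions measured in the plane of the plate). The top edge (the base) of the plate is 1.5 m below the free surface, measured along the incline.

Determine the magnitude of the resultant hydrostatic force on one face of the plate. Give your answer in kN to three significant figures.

F ≈ 71.1 kN

γ = ρg = 1147 × 9.81 / 1000 = 11.25207 kN/m³.
The plate makes 28° with the vertical, i.e. θ = 90° − 28° = 62° to the horizontal. Measuring y along the incline from the free-surface line, vertical depth h = y·sinθ with sinθ = 0.882948.
With the apex down, the centroid sits h/3 = 3.01/3 = 1.00333 m below the base (the top edge), so y_c = 1.5 + 1.00333 = 2.50333 m and h_c = 2.50333 × 0.882948 = 2.21031 m.
A = ½ × 1.9 × 3.01 = 2.8595 m².
Resultant F = γ·h_c·A = 11.25207 × 2.21031 × 2.8595 = 71.1174 kN.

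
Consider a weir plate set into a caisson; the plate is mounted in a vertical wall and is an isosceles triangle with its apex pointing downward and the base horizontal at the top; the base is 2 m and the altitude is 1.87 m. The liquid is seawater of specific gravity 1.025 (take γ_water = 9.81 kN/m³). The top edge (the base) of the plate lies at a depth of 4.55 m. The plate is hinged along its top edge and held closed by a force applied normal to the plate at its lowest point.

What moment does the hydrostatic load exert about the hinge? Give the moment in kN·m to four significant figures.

γ = 1.025 × 9.81 = 10.05525 kN/m³.
With the apex down, the centroid sits h/3 = 1.87/3 = 0.623333 m below the base (the top edge), so the centroid depth is h_c = 4.55 + 0.623333 = 5.17333 m.
A = ½ × 2 × 1.87 = 1.87 m².
Resultant F = γ·h_c·A = 10.05525 × 5.17333 × 1.87 = 97.2758 kN.
I_c = b·h³/36 = 2 × 1.87³/36 = 0.363289 m⁴.
Centre of pressure: y_p = y_c + I_c/(y_c·A) = 5.17333 + 0.363289/(5.17333 × 1.87) = 5.17333 + 0.0375526 = 5.21088 m along the plane.
The resultant acts 0.623333 + 0.0375526 = 0.660886 m (along the plate) below the hinge at the top edge, so the moment about the hinge is M = F × 0.660886 = 97.2758 × 0.660886 = 64.2882 kN·m.

M ≈ 64.29 kN·m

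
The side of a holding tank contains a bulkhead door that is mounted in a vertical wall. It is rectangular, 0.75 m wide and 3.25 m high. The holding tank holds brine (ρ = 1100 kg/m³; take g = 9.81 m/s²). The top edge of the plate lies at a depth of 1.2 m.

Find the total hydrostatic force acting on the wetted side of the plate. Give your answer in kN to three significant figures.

F ≈ 74.3 kN

γ = ρg = 1100 × 9.81 / 1000 = 10.791 kN/m³.
The centroid lies 3.25/2 = 1.625 m below the top edge, so the centroid depth is h_c = 1.2 + 1.625 = 2.825 m.
A = 0.75 × 3.25 = 2.4375 m².
Resultant F = γ·h_c·A = 10.791 × 2.825 × 2.4375 = 74.3062 kN.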